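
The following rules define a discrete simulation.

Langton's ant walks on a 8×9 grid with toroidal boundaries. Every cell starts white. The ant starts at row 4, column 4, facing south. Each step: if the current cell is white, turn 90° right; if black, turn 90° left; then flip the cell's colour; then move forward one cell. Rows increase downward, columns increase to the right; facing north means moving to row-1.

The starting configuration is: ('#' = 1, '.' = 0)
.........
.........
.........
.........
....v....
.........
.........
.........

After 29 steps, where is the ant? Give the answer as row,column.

k=0  .........
.........
.........
.........
....v....
.........
.........
.........
k=1  .........
.........
.........
.........
...<#....
.........
.........
.........
k=2  .........
.........
.........
...^.....
...##....
.........
.........
.........
k=3  .........
.........
.........
...#>....
...##....
.........
.........
.........
k=4  .........
.........
.........
...##....
...#v....
.........
.........
.........
k=5  .........
.........
.........
...##....
...#.>...
.........
.........
.........
k=6  .........
.........
.........
...##....
...#.#...
.....v...
.........
.........
k=7  .........
.........
.........
...##....
...#.#...
....<#...
.........
.........
k=8  .........
.........
.........
...##....
...#^#...
....##...
.........
.........
k=9  .........
.........
.........
...##....
...##>...
....##...
.........
.........
k=10  .........
.........
.........
...##^...
...##....
....##...
.........
.........
k=11  .........
.........
.........
...###>..
...##....
....##...
.........
.........
k=12  .........
.........
.........
...####..
...##.v..
....##...
.........
.........
k=13  .........
.........
.........
...####..
...##<#..
....##...
.........
.........
k=14  .........
.........
.........
...##^#..
...####..
....##...
.........
.........
k=15  .........
.........
.........
...#<.#..
...####..
....##...
.........
.........
k=16  .........
.........
.........
...#..#..
...#v##..
....##...
.........
.........
k=17  .........
.........
.........
...#..#..
...#.>#..
....##...
.........
.........
k=18  .........
.........
.........
...#.^#..
...#..#..
....##...
.........
.........
k=19  .........
.........
.........
...#.#>..
...#..#..
....##...
.........
.........
k=20  .........
.........
......^..
...#.#...
...#..#..
....##...
.........
.........
k=21  .........
.........
......#>.
...#.#...
...#..#..
....##...
.........
.........
k=22  .........
.........
......##.
...#.#.v.
...#..#..
....##...
.........
.........
k=23  .........
.........
......##.
...#.#<#.
...#..#..
....##...
.........
.........
k=24  .........
.........
......^#.
...#.###.
...#..#..
....##...
.........
.........
k=25  .........
.........
.....<.#.
...#.###.
...#..#..
....##...
.........
.........
k=26  .........
.....^...
.....#.#.
...#.###.
...#..#..
....##...
.........
.........
k=27  .........
.....#>..
.....#.#.
...#.###.
...#..#..
....##...
.........
.........
k=28  .........
.....##..
.....#v#.
...#.###.
...#..#..
....##...
.........
.........
k=29  .........
.....##..
.....<##.
...#.###.
...#..#..
....##...
.........
.........

2,5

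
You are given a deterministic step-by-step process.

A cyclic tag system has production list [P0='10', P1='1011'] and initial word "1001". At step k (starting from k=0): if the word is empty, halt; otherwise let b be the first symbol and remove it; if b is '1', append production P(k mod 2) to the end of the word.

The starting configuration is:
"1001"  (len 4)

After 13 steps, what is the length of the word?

11

k=0  "1001"  (len 4)
k=1  "00110"  (len 5)
k=2  "0110"  (len 4)
k=3  "110"  (len 3)
k=4  "101011"  (len 6)
k=5  "0101110"  (len 7)
k=6  "101110"  (len 6)
k=7  "0111010"  (len 7)
k=8  "111010"  (len 6)
k=9  "1101010"  (len 7)
k=10  "1010101011"  (len 10)
k=11  "01010101110"  (len 11)
k=12  "1010101110"  (len 10)
k=13  "01010111010"  (len 11)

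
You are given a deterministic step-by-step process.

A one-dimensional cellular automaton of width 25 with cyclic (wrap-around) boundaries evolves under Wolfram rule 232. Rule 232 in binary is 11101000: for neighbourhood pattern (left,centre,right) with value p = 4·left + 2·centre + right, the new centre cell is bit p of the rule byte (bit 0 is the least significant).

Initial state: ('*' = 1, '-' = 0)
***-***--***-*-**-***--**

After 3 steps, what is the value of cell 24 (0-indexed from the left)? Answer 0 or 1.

1

[0] ***-***--***-*-**-***--**
[1] *******--****-*******--**
[2] *******--************--**
[3] *******--************--**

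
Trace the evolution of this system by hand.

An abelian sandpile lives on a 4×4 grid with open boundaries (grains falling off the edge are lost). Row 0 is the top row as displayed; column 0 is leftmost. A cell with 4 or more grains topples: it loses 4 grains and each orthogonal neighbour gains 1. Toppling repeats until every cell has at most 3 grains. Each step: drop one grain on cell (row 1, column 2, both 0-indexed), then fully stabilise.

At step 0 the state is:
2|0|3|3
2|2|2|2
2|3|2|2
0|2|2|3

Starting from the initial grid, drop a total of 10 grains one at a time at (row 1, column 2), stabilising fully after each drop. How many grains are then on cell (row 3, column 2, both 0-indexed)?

step 0: 2|0|3|3
2|2|2|2
2|3|2|2
0|2|2|3
step 1: 2|0|3|3
2|2|3|2
2|3|2|2
0|2|2|3
step 2: 2|1|1|1
2|3|2|0
2|3|3|3
0|2|2|3
step 3: 2|1|1|1
2|3|3|0
2|3|3|3
0|2|2|3
step 4: 2|2|2|1
3|1|2|2
3|2|3|1
1|0|1|1
step 5: 2|2|2|1
3|1|3|2
3|2|3|1
1|0|1|1
step 6: 2|2|3|1
3|2|1|3
3|3|0|2
1|0|2|1
step 7: 2|2|3|1
3|2|2|3
3|3|0|2
1|0|2|1
step 8: 2|2|3|1
3|2|3|3
3|3|0|2
1|0|2|1
step 9: 2|3|0|3
3|3|2|0
3|3|1|3
1|0|2|1
step 10: 2|3|0|3
3|3|3|0
3|3|1|3
1|0|2|1

2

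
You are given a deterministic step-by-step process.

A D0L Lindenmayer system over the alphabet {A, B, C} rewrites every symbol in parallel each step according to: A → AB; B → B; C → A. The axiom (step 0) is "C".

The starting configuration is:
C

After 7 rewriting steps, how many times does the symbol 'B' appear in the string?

k=0  C
k=1  A
k=2  AB
k=3  ABB
k=4  ABBB
k=5  ABBBB
k=6  ABBBBB
k=7  ABBBBBB

6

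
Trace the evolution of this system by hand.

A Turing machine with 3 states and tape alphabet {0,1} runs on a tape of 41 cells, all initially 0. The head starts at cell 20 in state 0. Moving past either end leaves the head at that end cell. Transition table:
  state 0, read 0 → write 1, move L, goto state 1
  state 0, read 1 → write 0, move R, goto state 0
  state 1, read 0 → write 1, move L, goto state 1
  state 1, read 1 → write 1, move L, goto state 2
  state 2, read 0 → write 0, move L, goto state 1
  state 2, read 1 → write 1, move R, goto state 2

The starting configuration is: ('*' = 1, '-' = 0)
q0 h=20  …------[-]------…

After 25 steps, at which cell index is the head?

3

[0] q0 h=20  …------[-]------…
[1] q1 h=19  …------[-]*-----…
[2] q1 h=18  …------[-]**----…
[3] q1 h=17  …------[-]***---…
[4] q1 h=16  …------[-]****--…
[5] q1 h=15  …------[-]*****-…
[6] q1 h=14  …------[-]******…
[7] q1 h=13  …------[-]******…
[8] q1 h=12  …------[-]******…
[9] q1 h=11  …------[-]******…
[10] q1 h=10  …------[-]******…
[11] q1 h= 9  …------[-]******…
[12] q1 h= 8  …------[-]******…
[13] q1 h= 7  …------[-]******…
[14] q1 h= 6  |------[-]******…
[15] q1 h= 5  |-----[-]******…
[16] q1 h= 4  |----[-]******…
[17] q1 h= 3  |---[-]******…
[18] q1 h= 2  |--[-]******…
[19] q1 h= 1  |-[-]******…
[20] q1 h= 0  |[-]******…
[21] q1 h= 0  |[*]******…
[22] q2 h= 0  |[*]******…
[23] q2 h= 1  |*[*]******…
[24] q2 h= 2  |**[*]******…
[25] q2 h= 3  |***[*]******…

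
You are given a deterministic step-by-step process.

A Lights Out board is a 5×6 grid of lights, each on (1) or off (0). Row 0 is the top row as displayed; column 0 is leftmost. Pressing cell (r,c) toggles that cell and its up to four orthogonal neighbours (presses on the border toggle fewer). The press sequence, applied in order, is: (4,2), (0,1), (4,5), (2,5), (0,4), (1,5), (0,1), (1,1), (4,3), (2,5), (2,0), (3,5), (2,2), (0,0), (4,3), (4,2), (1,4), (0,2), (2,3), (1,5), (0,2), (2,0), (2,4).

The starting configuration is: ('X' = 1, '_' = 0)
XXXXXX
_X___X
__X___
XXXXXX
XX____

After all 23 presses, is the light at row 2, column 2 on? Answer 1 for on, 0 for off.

[0] XXXXXX
_X___X
__X___
XXXXXX
XX____
[1] XXXXXX
_X___X
__X___
XX_XXX
X_XX__
[2] ___XXX
_____X
__X___
XX_XXX
X_XX__
[3] ___XXX
_____X
__X___
XX_XX_
X_XXXX
[4] ___XXX
______
__X_XX
XX_XXX
X_XXXX
[5] ______
____X_
__X_XX
XX_XXX
X_XXXX
[6] _____X
_____X
__X_X_
XX_XXX
X_XXXX
[7] XXX__X
_X___X
__X_X_
XX_XXX
X_XXXX
[8] X_X__X
X_X__X
_XX_X_
XX_XXX
X_XXXX
[9] X_X__X
X_X__X
_XX_X_
XX__XX
X____X
[10] X_X__X
X_X___
_XX__X
XX__X_
X____X
[11] X_X__X
__X___
X_X__X
_X__X_
X____X
[12] X_X__X
__X___
X_X___
_X___X
X_____
[13] X_X__X
______
XX_X__
_XX__X
X_____
[14] _XX__X
X_____
XX_X__
_XX__X
X_____
[15] _XX__X
X_____
XX_X__
_XXX_X
X_XXX_
[16] _XX__X
X_____
XX_X__
_X_X_X
XX__X_
[17] _XX_XX
X__XXX
XX_XX_
_X_X_X
XX__X_
[18] ___XXX
X_XXXX
XX_XX_
_X_X_X
XX__X_
[19] ___XXX
X_X_XX
XXX___
_X___X
XX__X_
[20] ___XX_
X_X___
XXX__X
_X___X
XX__X_
[21] _XX_X_
X_____
XXX__X
_X___X
XX__X_
[22] _XX_X_
______
__X__X
XX___X
XX__X_
[23] _XX_X_
____X_
__XXX_
XX__XX
XX__X_

1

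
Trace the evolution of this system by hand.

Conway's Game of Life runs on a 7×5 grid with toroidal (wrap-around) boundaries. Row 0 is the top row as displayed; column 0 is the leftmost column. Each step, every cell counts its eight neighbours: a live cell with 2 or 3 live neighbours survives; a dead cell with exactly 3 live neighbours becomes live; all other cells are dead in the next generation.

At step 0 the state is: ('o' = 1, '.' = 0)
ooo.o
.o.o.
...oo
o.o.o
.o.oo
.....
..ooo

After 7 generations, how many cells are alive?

gen 0: ooo.o
.o.o.
...oo
o.o.o
.o.oo
.....
..ooo
gen 1: .....
.o...
.o...
.oo..
.oooo
o....
..o.o
gen 2: .....
.....
oo...
.....
...oo
o....
.....
gen 3: .....
.....
.....
o...o
....o
....o
.....
gen 4: .....
.....
.....
o...o
...oo
.....
.....
gen 5: .....
.....
.....
o..oo
o..oo
.....
.....
gen 6: .....
.....
....o
o..o.
o..o.
....o
.....
gen 7: .....
.....
....o
o..o.
o..o.
....o
.....

6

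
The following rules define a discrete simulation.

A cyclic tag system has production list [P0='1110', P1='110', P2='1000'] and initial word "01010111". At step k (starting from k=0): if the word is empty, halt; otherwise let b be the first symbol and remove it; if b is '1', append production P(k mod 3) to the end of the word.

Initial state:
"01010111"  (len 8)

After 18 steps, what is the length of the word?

31

0) "01010111"  (len 8)
1) "1010111"  (len 7)
2) "010111110"  (len 9)
3) "10111110"  (len 8)
4) "01111101110"  (len 11)
5) "1111101110"  (len 10)
6) "1111011101000"  (len 13)
7) "1110111010001110"  (len 16)
8) "110111010001110110"  (len 18)
9) "101110100011101101000"  (len 21)
10) "011101000111011010001110"  (len 24)
11) "11101000111011010001110"  (len 23)
12) "11010001110110100011101000"  (len 26)
13) "10100011101101000111010001110"  (len 29)
14) "0100011101101000111010001110110"  (len 31)
15) "100011101101000111010001110110"  (len 30)
16) "000111011010001110100011101101110"  (len 33)
17) "00111011010001110100011101101110"  (len 32)
18) "0111011010001110100011101101110"  (len 31)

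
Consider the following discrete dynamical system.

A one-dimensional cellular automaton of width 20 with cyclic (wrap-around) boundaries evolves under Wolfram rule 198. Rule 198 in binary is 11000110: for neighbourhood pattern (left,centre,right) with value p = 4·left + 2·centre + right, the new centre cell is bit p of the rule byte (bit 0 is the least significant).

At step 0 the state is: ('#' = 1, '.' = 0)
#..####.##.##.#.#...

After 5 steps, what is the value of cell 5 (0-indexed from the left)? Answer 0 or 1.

step 0: #..####.##.##.#.#...
step 1: #.#.###..#..#.#.#..#
step 2: #.#..##.##.##.#.#.#.
step 3: #.#.#.#..#..#.#.#.#.
step 4: #.#.#.#.##.##.#.#.#.
step 5: #.#.#.#..#..#.#.#.#.

0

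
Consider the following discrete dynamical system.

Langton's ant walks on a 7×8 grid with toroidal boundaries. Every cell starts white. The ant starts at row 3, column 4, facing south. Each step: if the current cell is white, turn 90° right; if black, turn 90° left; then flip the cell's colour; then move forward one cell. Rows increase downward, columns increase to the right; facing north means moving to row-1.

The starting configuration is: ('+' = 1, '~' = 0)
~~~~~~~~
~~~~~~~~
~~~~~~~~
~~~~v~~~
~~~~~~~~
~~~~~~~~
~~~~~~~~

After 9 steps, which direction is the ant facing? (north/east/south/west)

[0] ~~~~~~~~
~~~~~~~~
~~~~~~~~
~~~~v~~~
~~~~~~~~
~~~~~~~~
~~~~~~~~
[1] ~~~~~~~~
~~~~~~~~
~~~~~~~~
~~~<+~~~
~~~~~~~~
~~~~~~~~
~~~~~~~~
[2] ~~~~~~~~
~~~~~~~~
~~~^~~~~
~~~++~~~
~~~~~~~~
~~~~~~~~
~~~~~~~~
[3] ~~~~~~~~
~~~~~~~~
~~~+>~~~
~~~++~~~
~~~~~~~~
~~~~~~~~
~~~~~~~~
[4] ~~~~~~~~
~~~~~~~~
~~~++~~~
~~~+v~~~
~~~~~~~~
~~~~~~~~
~~~~~~~~
[5] ~~~~~~~~
~~~~~~~~
~~~++~~~
~~~+~>~~
~~~~~~~~
~~~~~~~~
~~~~~~~~
[6] ~~~~~~~~
~~~~~~~~
~~~++~~~
~~~+~+~~
~~~~~v~~
~~~~~~~~
~~~~~~~~
[7] ~~~~~~~~
~~~~~~~~
~~~++~~~
~~~+~+~~
~~~~<+~~
~~~~~~~~
~~~~~~~~
[8] ~~~~~~~~
~~~~~~~~
~~~++~~~
~~~+^+~~
~~~~++~~
~~~~~~~~
~~~~~~~~
[9] ~~~~~~~~
~~~~~~~~
~~~++~~~
~~~++>~~
~~~~++~~
~~~~~~~~
~~~~~~~~

east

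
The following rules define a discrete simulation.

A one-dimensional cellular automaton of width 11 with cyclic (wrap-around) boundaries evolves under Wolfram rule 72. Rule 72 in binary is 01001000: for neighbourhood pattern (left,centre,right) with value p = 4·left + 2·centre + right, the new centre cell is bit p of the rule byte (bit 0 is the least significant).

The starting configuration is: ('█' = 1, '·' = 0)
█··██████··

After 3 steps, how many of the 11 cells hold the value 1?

gen 0: █··██████··
gen 1: ···█····█··
gen 2: ···········
gen 3: ···········

0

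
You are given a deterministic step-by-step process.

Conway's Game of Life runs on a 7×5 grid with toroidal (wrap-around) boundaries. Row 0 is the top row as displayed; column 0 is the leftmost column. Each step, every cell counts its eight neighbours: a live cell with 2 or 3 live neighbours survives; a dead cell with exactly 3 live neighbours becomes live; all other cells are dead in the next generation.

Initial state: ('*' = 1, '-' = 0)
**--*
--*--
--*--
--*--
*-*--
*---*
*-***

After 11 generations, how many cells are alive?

k=0  **--*
--*--
--*--
--*--
*-*--
*---*
*-***
k=1  -----
*-**-
-***-
--**-
*--**
--*--
--*--
k=2  -***-
---**
-----
*----
-*--*
-**-*
-----
k=3  --***
---**
----*
*----
-****
-***-
*----
k=4  *-*--
*-*--
*--**
***--
----*
-----
*----
k=5  *---*
*-*--
---*-
-**--
**---
-----
-*---
k=6  *---*
**-*-
---*-
***--
***--
**---
*----
k=7  -----
****-
---*-
*--**
----*
--*-*
-----
k=8  -**--
-****
-----
*--*-
-----
---*-
-----
k=9  **---
**-*-
**---
-----
----*
-----
--*--
k=10  *---*
-----
***-*
*----
-----
-----
-*---
k=11  *----
---*-
**--*
*---*
-----
-----
*----

8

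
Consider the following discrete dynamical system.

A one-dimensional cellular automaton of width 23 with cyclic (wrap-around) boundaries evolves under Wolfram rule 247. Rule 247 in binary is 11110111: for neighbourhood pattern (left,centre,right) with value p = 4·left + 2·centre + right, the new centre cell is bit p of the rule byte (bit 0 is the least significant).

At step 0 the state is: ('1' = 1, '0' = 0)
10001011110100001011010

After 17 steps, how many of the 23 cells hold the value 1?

k=0  10001011110100001011010
k=1  11111101111111111101111
k=2  11111110111111111110111
k=3  11111111011111111111011
k=4  11111111101111111111101
k=5  11111111110111111111110
k=6  01111111111011111111111
k=7  10111111111101111111111
k=8  11011111111110111111111
k=9  11101111111111011111111
k=10  11110111111111101111111
k=11  11111011111111110111111
k=12  11111101111111111011111
k=13  11111110111111111101111
k=14  11111111011111111110111
k=15  11111111101111111111011
k=16  11111111110111111111101
k=17  11111111111011111111110

21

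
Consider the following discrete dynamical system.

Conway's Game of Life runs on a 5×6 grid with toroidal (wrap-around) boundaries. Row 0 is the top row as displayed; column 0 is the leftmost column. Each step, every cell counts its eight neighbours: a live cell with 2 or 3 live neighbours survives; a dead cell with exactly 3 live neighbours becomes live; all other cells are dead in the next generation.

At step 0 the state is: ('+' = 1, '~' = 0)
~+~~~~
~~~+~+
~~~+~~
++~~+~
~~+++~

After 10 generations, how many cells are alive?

0) ~+~~~~
~~~+~+
~~~+~~
++~~+~
~~+++~
1) ~~~~~~
~~+~+~
+~++~+
~+~~++
+~++++
2) ~++~~~
~++~++
+~+~~~
~~~~~~
++++~~
3) ~~~~++
~~~~~+
+~++~+
+~~+~~
+~~+~~
4) +~~~++
~~~+~~
++++~+
+~~+~~
+~~+~~
5) +~~+++
~~~+~~
++~+~+
~~~+~~
++~+~~
6) ++~+~+
~+~+~~
+~~+~~
~~~+~+
++~+~~
7) ~~~+~+
~+~+~+
+~~+~~
~+~+~+
~+~+~~
8) ~~~+~~
~~~+~+
~+~+~+
~+~+~~
~~~+~~
9) ~~++~~
+~~+~~
~~~+~~
+~~+~~
~~~++~
10) ~~+~~~
~~~++~
~~+++~
~~++~~
~~~~+~

9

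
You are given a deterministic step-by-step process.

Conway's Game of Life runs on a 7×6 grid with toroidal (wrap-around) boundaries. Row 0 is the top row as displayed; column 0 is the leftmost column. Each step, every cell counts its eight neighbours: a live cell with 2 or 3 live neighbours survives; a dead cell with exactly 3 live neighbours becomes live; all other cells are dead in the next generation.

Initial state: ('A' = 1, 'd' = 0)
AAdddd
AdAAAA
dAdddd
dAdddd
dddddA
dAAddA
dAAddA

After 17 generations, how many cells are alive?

5

[0] AAdddd
AdAAAA
dAdddd
dAdddd
dddddA
dAAddA
dAAddA
[1] dddddd
ddAAAA
dAdAAA
Addddd
dAAddd
dAAdAA
dddddA
[2] dddAdA
AdAddA
dAdddd
AddAAA
ddAAdA
dAAAAA
AdddAA
[3] dAdAdd
AAAdAA
dAAAdd
AAdAdA
dddddd
dAdddd
dAdddd
[4] dddAAA
ddddAA
dddddd
AAdAAd
dAAddd
dddddd
AAdddd
[5] dddAdd
dddAdA
AddAdd
AAdAdd
AAAAdd
AdAddd
AdddAA
[6] AddAdd
ddAAdd
AAdAdA
dddAAA
dddAdA
ddAdAd
AAdAAA
[7] Addddd
dddAdA
AAdddA
dddAdd
ddAddA
dAAddd
AAdddd
[8] AAdddA
dAddAA
AdAddA
dAAdAA
dAAAdd
ddAddd
AdAddd
[9] ddAdAd
ddAdAd
ddAddd
ddddAA
AdddAd
dddddd
AdAddA
[10] ddAdAd
dAAddd
ddddAA
dddAAA
ddddAd
AAdddd
dAdAdA
[11] AdddAd
dAAdAA
AdAddA
dddAdd
AddAAd
AAAdAA
dAdAAA
[12] dddddd
ddAdAd
AdAddA
AAAAdd
Addddd
dddddd
dddddd
[13] dddddd
dAdAdA
AdddAA
ddAAdd
AdAddd
dddddd
dddddd
[14] dddddd
dddddA
AAdddA
AdAAAd
dAAAdd
dddddd
dddddd
[15] dddddd
dddddA
dAAAdd
ddddAd
dAddAd
ddAddd
dddddd
[16] dddddd
ddAddd
ddAAAd
dAddAd
dddAdd
dddddd
dddddd
[17] dddddd
ddAddd
dAAdAd
ddddAd
dddddd
dddddd
dddddd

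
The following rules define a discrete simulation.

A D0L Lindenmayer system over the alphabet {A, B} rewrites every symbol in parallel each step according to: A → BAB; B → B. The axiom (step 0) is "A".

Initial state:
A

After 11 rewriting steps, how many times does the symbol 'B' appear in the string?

22

[0] A
[1] BAB
[2] BBABB
[3] BBBABBB
[4] BBBBABBBB
[5] BBBBBABBBBB
[6] BBBBBBABBBBBB
[7] BBBBBBBABBBBBBB
[8] BBBBBBBBABBBBBBBB
[9] BBBBBBBBBABBBBBBBBB
[10] BBBBBBBBBBABBBBBBBBBB
[11] BBBBBBBBBBBABBBBBBBBBBB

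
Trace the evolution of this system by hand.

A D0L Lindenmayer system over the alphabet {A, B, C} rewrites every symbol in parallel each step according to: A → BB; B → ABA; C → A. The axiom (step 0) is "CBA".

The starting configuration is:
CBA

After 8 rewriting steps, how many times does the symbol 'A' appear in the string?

0) CBA
1) AABABB
2) BBBBABABBABAABA
3) ABAABAABAABABBABABBABAABABBABABBBBABABB
4) BBABABBBBABABBBBABABBBBABABBABAABABBABABBABAABABBABABBBBABABBABAABABBABABBABAABAABAABABBABABBABAABA
5) ABAABABBABABBABAABAABAABABBABABBABAABAABAABABBABABBABAABAA…BABBBBABABBBBABABBBBABABBABAABABBABABBABAABABBABABBBBABABB  (len 255)
6) BBABABBBBABABBABAABABBABABBABAABABBABABBBBABABBBBABABBBBAB…ABAABABBABABBBBABABBABAABABBABABBABAABAABAABABBABABBABAABA  (len 651)
7) ABAABABBABABBABAABAABAABABBABABBABAABABBABABBBBABABBABAABA…BABBBBABABBBBABABBBBABABBABAABABBABABBABAABABBABABBBBABABB  (len 1671)
8) BBABABBBBABABBABAABABBABABBABAABABBABABBBBABABBBBABABBBBAB…ABAABABBABABBBBABABBABAABABBABABBABAABAABAABABBABABBABAABA  (len 4275)

1866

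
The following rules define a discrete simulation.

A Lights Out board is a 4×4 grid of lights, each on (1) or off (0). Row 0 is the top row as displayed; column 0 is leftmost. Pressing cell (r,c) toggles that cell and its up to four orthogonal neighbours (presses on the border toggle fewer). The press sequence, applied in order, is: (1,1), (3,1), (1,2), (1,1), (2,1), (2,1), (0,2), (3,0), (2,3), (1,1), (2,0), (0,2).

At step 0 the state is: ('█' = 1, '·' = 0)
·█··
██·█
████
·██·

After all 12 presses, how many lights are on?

9

step 0: ·█··
██·█
████
·██·
step 1: ····
··██
█·██
·██·
step 2: ····
··██
████
█···
step 3: ··█·
·█··
██·█
█···
step 4: ·██·
█·█·
█··█
█···
step 5: ·██·
███·
·███
██··
step 6: ·██·
█·█·
█··█
█···
step 7: ···█
█···
█··█
█···
step 8: ···█
█···
···█
·█··
step 9: ···█
█··█
··█·
·█·█
step 10: ·█·█
·███
·██·
·█·█
step 11: ·█·█
████
█·█·
██·█
step 12: ··█·
██·█
█·█·
██·█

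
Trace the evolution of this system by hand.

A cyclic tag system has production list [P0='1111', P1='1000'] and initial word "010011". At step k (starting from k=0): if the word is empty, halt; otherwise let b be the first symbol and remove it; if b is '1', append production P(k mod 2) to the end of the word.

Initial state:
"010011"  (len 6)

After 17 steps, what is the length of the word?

25

[0] "010011"  (len 6)
[1] "10011"  (len 5)
[2] "00111000"  (len 8)
[3] "0111000"  (len 7)
[4] "111000"  (len 6)
[5] "110001111"  (len 9)
[6] "100011111000"  (len 12)
[7] "000111110001111"  (len 15)
[8] "00111110001111"  (len 14)
[9] "0111110001111"  (len 13)
[10] "111110001111"  (len 12)
[11] "111100011111111"  (len 15)
[12] "111000111111111000"  (len 18)
[13] "110001111111110001111"  (len 21)
[14] "100011111111100011111000"  (len 24)
[15] "000111111111000111110001111"  (len 27)
[16] "00111111111000111110001111"  (len 26)
[17] "0111111111000111110001111"  (len 25)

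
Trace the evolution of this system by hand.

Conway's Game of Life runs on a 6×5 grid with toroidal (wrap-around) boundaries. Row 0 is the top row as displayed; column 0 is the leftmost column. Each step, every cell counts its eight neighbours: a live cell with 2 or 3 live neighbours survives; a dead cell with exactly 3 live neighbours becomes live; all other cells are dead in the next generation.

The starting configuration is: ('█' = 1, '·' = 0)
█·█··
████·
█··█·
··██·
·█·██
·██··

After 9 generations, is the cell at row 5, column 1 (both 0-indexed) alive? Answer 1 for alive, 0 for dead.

0) █·█··
████·
█··█·
··██·
·█·██
·██··
1) █···█
█··█·
█····
██···
██··█
····█
2) █··█·
██···
█····
·····
·█··█
·█·█·
3) █····
██···
██···
█····
█·█··
·█·█·
4) █·█·█
····█
····█
█···█
█·█·█
███·█
5) ··█··
····█
···██
·█···
··█··
··█··
6) ···█·
····█
█··██
··██·
·██··
·███·
7) ···██
█····
█·█··
█····
·····
·█·█·
8) █·███
██·█·
█···█
·█···
·····
··███
9) ·····
·····
··█·█
█····
··██·
███··

1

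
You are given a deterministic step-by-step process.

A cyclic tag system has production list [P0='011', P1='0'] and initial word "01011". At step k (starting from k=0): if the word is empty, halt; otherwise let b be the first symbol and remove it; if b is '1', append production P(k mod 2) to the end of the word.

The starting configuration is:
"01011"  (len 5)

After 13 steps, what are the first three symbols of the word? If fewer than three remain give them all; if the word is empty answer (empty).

000

step 0: "01011"  (len 5)
step 1: "1011"  (len 4)
step 2: "0110"  (len 4)
step 3: "110"  (len 3)
step 4: "100"  (len 3)
step 5: "00011"  (len 5)
step 6: "0011"  (len 4)
step 7: "011"  (len 3)
step 8: "11"  (len 2)
step 9: "1011"  (len 4)
step 10: "0110"  (len 4)
step 11: "110"  (len 3)
step 12: "100"  (len 3)
step 13: "00011"  (len 5)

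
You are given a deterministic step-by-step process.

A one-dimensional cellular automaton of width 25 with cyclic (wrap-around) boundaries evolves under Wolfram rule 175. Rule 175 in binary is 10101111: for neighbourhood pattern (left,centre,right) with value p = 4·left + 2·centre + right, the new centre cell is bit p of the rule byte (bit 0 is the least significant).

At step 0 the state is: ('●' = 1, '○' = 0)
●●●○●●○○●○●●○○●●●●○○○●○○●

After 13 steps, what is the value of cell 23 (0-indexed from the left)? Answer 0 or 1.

0) ●●●○●●○○●○●●○○●●●●○○○●○○●
1) ●●○●●○○●●●●○○●●●●○○●●●○●●
2) ●○●●○○●●●●○○●●●●○○●●●○●●●
3) ○●●○○●●●●○○●●●●○○●●●○●●●●
4) ●●○○●●●●○○●●●●○○●●●○●●●●○
5) ●○○●●●●○○●●●●○○●●●○●●●●○●
6) ○○●●●●○○●●●●○○●●●○●●●●○●●
7) ○●●●●○○●●●●○○●●●○●●●●○●●○
8) ●●●●○○●●●●○○●●●○●●●●○●●○○
9) ●●●○○●●●●○○●●●○●●●●○●●○○●
10) ●●○○●●●●○○●●●○●●●●○●●○○●●
11) ●○○●●●●○○●●●○●●●●○●●○○●●●
12) ○○●●●●○○●●●○●●●●○●●○○●●●●
13) ○●●●●○○●●●○●●●●○●●○○●●●●○

1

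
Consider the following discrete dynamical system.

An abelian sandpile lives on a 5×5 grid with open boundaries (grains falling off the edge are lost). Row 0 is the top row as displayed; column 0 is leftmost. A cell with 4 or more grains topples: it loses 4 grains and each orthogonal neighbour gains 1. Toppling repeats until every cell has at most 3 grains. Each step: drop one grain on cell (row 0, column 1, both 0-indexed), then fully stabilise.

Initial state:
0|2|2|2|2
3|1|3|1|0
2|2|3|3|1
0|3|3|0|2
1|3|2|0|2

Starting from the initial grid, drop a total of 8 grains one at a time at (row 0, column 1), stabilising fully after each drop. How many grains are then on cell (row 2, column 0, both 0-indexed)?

0

[0] 0|2|2|2|2
3|1|3|1|0
2|2|3|3|1
0|3|3|0|2
1|3|2|0|2
[1] 0|3|2|2|2
3|1|3|1|0
2|2|3|3|1
0|3|3|0|2
1|3|2|0|2
[2] 1|0|3|2|2
3|2|3|1|0
2|2|3|3|1
0|3|3|0|2
1|3|2|0|2
[3] 1|1|3|2|2
3|2|3|1|0
2|2|3|3|1
0|3|3|0|2
1|3|2|0|2
[4] 1|2|3|2|2
3|2|3|1|0
2|2|3|3|1
0|3|3|0|2
1|3|2|0|2
[5] 1|3|3|2|2
3|2|3|1|0
2|2|3|3|1
0|3|3|0|2
1|3|2|0|2
[6] 3|2|1|3|2
1|2|2|3|0
0|2|3|0|2
2|2|2|2|2
2|1|0|1|2
[7] 3|3|1|3|2
1|2|2|3|0
0|2|3|0|2
2|2|2|2|2
2|1|0|1|2
[8] 0|1|2|3|2
2|3|2|3|0
0|2|3|0|2
2|2|2|2|2
2|1|0|1|2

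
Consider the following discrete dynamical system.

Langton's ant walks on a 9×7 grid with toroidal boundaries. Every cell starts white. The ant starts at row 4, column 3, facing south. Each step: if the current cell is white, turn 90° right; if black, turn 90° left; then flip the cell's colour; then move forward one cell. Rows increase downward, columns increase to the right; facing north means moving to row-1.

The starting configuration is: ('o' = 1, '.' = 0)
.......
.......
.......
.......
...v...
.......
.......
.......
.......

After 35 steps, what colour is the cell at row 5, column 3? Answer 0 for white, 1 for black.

[0] .......
.......
.......
.......
...v...
.......
.......
.......
.......
[1] .......
.......
.......
.......
..<o...
.......
.......
.......
.......
[2] .......
.......
.......
..^....
..oo...
.......
.......
.......
.......
[3] .......
.......
.......
..o>...
..oo...
.......
.......
.......
.......
[4] .......
.......
.......
..oo...
..ov...
.......
.......
.......
.......
[5] .......
.......
.......
..oo...
..o.>..
.......
.......
.......
.......
[6] .......
.......
.......
..oo...
..o.o..
....v..
.......
.......
.......
[7] .......
.......
.......
..oo...
..o.o..
...<o..
.......
.......
.......
[8] .......
.......
.......
..oo...
..o^o..
...oo..
.......
.......
.......
[9] .......
.......
.......
..oo...
..oo>..
...oo..
.......
.......
.......
[10] .......
.......
.......
..oo^..
..oo...
...oo..
.......
.......
.......
[11] .......
.......
.......
..ooo>.
..oo...
...oo..
.......
.......
.......
[12] .......
.......
.......
..oooo.
..oo.v.
...oo..
.......
.......
.......
[13] .......
.......
.......
..oooo.
..oo<o.
...oo..
.......
.......
.......
[14] .......
.......
.......
..oo^o.
..oooo.
...oo..
.......
.......
.......
[15] .......
.......
.......
..o<.o.
..oooo.
...oo..
.......
.......
.......
[16] .......
.......
.......
..o..o.
..ovoo.
...oo..
.......
.......
.......
[17] .......
.......
.......
..o..o.
..o.>o.
...oo..
.......
.......
.......
[18] .......
.......
.......
..o.^o.
..o..o.
...oo..
.......
.......
.......
[19] .......
.......
.......
..o.o>.
..o..o.
...oo..
.......
.......
.......
[20] .......
.......
.....^.
..o.o..
..o..o.
...oo..
.......
.......
.......
[21] .......
.......
.....o>
..o.o..
..o..o.
...oo..
.......
.......
.......
[22] .......
.......
.....oo
..o.o.v
..o..o.
...oo..
.......
.......
.......
[23] .......
.......
.....oo
..o.o<o
..o..o.
...oo..
.......
.......
.......
[24] .......
.......
.....^o
..o.ooo
..o..o.
...oo..
.......
.......
.......
[25] .......
.......
....<.o
..o.ooo
..o..o.
...oo..
.......
.......
.......
[26] .......
....^..
....o.o
..o.ooo
..o..o.
...oo..
.......
.......
.......
[27] .......
....o>.
....o.o
..o.ooo
..o..o.
...oo..
.......
.......
.......
[28] .......
....oo.
....ovo
..o.ooo
..o..o.
...oo..
.......
.......
.......
[29] .......
....oo.
....<oo
..o.ooo
..o..o.
...oo..
.......
.......
.......
[30] .......
....oo.
.....oo
..o.voo
..o..o.
...oo..
.......
.......
.......
[31] .......
....oo.
.....oo
..o..>o
..o..o.
...oo..
.......
.......
.......
[32] .......
....oo.
.....^o
..o...o
..o..o.
...oo..
.......
.......
.......
[33] .......
....oo.
....<.o
..o...o
..o..o.
...oo..
.......
.......
.......
[34] .......
....^o.
....o.o
..o...o
..o..o.
...oo..
.......
.......
.......
[35] .......
...<.o.
....o.o
..o...o
..o..o.
...oo..
.......
.......
.......

1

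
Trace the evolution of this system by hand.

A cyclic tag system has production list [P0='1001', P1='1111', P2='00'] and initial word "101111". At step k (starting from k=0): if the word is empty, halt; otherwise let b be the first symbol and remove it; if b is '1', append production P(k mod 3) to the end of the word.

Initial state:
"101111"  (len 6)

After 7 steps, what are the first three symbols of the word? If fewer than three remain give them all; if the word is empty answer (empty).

t=0: "101111"  (len 6)
t=1: "011111001"  (len 9)
t=2: "11111001"  (len 8)
t=3: "111100100"  (len 9)
t=4: "111001001001"  (len 12)
t=5: "110010010011111"  (len 15)
t=6: "1001001001111100"  (len 16)
t=7: "0010010011111001001"  (len 19)

001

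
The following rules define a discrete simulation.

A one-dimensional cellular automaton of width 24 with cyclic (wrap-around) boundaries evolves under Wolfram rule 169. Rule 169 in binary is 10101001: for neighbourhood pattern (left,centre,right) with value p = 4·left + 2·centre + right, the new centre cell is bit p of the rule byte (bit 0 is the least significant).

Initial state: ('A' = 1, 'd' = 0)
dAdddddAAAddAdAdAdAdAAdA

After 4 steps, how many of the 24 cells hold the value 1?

k=0  dAdddddAAAddAdAdAdAdAAdA
k=1  AddAAAdAAddddAdAdAdAAdAd
k=2  dddAAdAAddAAddAdAdAAdAdA
k=3  dAdAdAAdddAddddAdAAdAdAd
k=4  ddAdAAddAdddAAddAAdAdAdd

10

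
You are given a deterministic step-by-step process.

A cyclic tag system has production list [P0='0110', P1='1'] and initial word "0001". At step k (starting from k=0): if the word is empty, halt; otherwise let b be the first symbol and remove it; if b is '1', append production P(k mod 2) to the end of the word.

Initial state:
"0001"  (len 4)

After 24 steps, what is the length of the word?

15

step 0: "0001"  (len 4)
step 1: "001"  (len 3)
step 2: "01"  (len 2)
step 3: "1"  (len 1)
step 4: "1"  (len 1)
step 5: "0110"  (len 4)
step 6: "110"  (len 3)
step 7: "100110"  (len 6)
step 8: "001101"  (len 6)
step 9: "01101"  (len 5)
step 10: "1101"  (len 4)
step 11: "1010110"  (len 7)
step 12: "0101101"  (len 7)
step 13: "101101"  (len 6)
step 14: "011011"  (len 6)
step 15: "11011"  (len 5)
step 16: "10111"  (len 5)
step 17: "01110110"  (len 8)
step 18: "1110110"  (len 7)
step 19: "1101100110"  (len 10)
step 20: "1011001101"  (len 10)
step 21: "0110011010110"  (len 13)
step 22: "110011010110"  (len 12)
step 23: "100110101100110"  (len 15)
step 24: "001101011001101"  (len 15)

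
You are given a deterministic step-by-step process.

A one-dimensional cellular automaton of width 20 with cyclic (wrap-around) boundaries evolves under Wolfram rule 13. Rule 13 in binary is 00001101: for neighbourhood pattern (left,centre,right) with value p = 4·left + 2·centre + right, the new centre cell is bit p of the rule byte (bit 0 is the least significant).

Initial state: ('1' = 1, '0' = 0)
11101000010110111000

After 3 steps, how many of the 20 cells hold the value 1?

9

t=0: 11101000010110111000
t=1: 10001011010100100010
t=2: 10101010010100101010
t=3: 10101010010100101010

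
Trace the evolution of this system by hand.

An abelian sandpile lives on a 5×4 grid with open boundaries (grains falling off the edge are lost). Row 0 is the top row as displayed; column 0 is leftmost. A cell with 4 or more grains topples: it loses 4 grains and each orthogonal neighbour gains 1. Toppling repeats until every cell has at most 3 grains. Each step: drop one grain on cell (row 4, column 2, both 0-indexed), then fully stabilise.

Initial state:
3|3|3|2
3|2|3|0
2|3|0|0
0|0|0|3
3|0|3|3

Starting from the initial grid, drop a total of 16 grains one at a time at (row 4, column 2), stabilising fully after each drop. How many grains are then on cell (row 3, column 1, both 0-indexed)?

gen 0: 3|3|3|2
3|2|3|0
2|3|0|0
0|0|0|3
3|0|3|3
gen 1: 3|3|3|2
3|2|3|0
2|3|0|1
0|0|2|0
3|1|1|1
gen 2: 3|3|3|2
3|2|3|0
2|3|0|1
0|0|2|0
3|1|2|1
gen 3: 3|3|3|2
3|2|3|0
2|3|0|1
0|0|2|0
3|1|3|1
gen 4: 3|3|3|2
3|2|3|0
2|3|0|1
0|0|3|0
3|2|0|2
gen 5: 3|3|3|2
3|2|3|0
2|3|0|1
0|0|3|0
3|2|1|2
gen 6: 3|3|3|2
3|2|3|0
2|3|0|1
0|0|3|0
3|2|2|2
gen 7: 3|3|3|2
3|2|3|0
2|3|0|1
0|0|3|0
3|2|3|2
gen 8: 3|3|3|2
3|2|3|0
2|3|1|1
0|1|0|1
3|3|1|3
gen 9: 3|3|3|2
3|2|3|0
2|3|1|1
0|1|0|1
3|3|2|3
gen 10: 3|3|3|2
3|2|3|0
2|3|1|1
0|1|0|1
3|3|3|3
gen 11: 3|3|3|2
3|2|3|0
2|3|1|1
1|2|1|2
0|1|2|0
gen 12: 3|3|3|2
3|2|3|0
2|3|1|1
1|2|1|2
0|1|3|0
gen 13: 3|3|3|2
3|2|3|0
2|3|1|1
1|2|2|2
0|2|0|1
gen 14: 3|3|3|2
3|2|3|0
2|3|1|1
1|2|2|2
0|2|1|1
gen 15: 3|3|3|2
3|2|3|0
2|3|1|1
1|2|2|2
0|2|2|1
gen 16: 3|3|3|2
3|2|3|0
2|3|1|1
1|2|2|2
0|2|3|1

2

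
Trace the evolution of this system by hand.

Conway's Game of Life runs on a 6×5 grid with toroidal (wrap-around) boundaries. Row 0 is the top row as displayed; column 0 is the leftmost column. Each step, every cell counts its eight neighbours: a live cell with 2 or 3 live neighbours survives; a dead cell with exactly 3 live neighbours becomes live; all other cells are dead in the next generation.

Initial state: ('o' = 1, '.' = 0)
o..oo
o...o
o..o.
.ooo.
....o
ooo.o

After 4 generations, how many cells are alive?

gen 0: o..oo
o...o
o..o.
.ooo.
....o
ooo.o
gen 1: ..o..
.o...
o..o.
oooo.
....o
.oo..
gen 2: ..o..
.oo..
o..o.
oooo.
....o
.ooo.
gen 3: .....
.ooo.
o..o.
oooo.
....o
.ooo.
gen 4: .....
.oooo
o....
oooo.
....o
..oo.

12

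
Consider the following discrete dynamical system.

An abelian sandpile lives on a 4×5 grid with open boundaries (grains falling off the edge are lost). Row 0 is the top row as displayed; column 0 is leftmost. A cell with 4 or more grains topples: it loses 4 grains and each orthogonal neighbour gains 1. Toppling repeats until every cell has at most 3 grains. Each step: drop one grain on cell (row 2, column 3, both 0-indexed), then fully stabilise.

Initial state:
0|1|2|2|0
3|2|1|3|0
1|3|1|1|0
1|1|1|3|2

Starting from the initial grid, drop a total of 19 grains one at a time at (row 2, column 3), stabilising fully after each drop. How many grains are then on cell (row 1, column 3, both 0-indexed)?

3

k=0  0|1|2|2|0
3|2|1|3|0
1|3|1|1|0
1|1|1|3|2
k=1  0|1|2|2|0
3|2|1|3|0
1|3|1|2|0
1|1|1|3|2
k=2  0|1|2|2|0
3|2|1|3|0
1|3|1|3|0
1|1|1|3|2
k=3  0|1|2|3|0
3|2|2|0|1
1|3|2|2|1
1|1|2|0|3
k=4  0|1|2|3|0
3|2|2|0|1
1|3|2|3|1
1|1|2|0|3
k=5  0|1|2|3|0
3|2|2|1|1
1|3|3|0|2
1|1|2|1|3
k=6  0|1|2|3|0
3|2|2|1|1
1|3|3|1|2
1|1|2|1|3
k=7  0|1|2|3|0
3|2|2|1|1
1|3|3|2|2
1|1|2|1|3
k=8  0|1|2|3|0
3|2|2|1|1
1|3|3|3|2
1|1|2|1|3
k=9  0|1|2|3|0
3|3|3|2|1
2|0|1|1|3
1|2|3|2|3
k=10  0|1|2|3|0
3|3|3|2|1
2|0|1|2|3
1|2|3|2|3
k=11  0|1|2|3|0
3|3|3|2|1
2|0|1|3|3
1|2|3|2|3
k=12  0|1|2|3|0
3|3|3|3|2
2|0|3|2|1
1|3|0|1|1
k=13  0|1|2|3|0
3|3|3|3|2
2|0|3|3|1
1|3|0|1|1
k=14  1|3|0|1|1
0|1|3|2|3
3|2|1|2|2
1|3|1|2|1
k=15  1|3|0|1|1
0|1|3|2|3
3|2|1|3|2
1|3|1|2|1
k=16  1|3|0|1|1
0|1|3|3|3
3|2|2|0|3
1|3|1|3|1
k=17  1|3|0|1|1
0|1|3|3|3
3|2|2|1|3
1|3|1|3|1
k=18  1|3|0|1|1
0|1|3|3|3
3|2|2|2|3
1|3|1|3|1
k=19  1|3|0|1|1
0|1|3|3|3
3|2|2|3|3
1|3|1|3|1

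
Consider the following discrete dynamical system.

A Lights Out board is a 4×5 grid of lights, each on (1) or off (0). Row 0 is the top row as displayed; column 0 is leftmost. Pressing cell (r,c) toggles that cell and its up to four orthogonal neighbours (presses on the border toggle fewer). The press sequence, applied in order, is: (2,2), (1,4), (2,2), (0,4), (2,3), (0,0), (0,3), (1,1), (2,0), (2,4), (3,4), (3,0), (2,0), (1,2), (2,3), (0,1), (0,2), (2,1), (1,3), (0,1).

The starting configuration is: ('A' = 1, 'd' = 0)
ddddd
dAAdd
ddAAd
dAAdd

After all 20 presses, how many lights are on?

k=0  ddddd
dAAdd
ddAAd
dAAdd
k=1  ddddd
dAddd
dAddd
dAddd
k=2  ddddA
dAdAA
dAddA
dAddd
k=3  ddddA
dAAAA
ddAAA
dAAdd
k=4  dddAd
dAAAd
ddAAA
dAAdd
k=5  dddAd
dAAdd
ddddd
dAAAd
k=6  AAdAd
AAAdd
ddddd
dAAAd
k=7  AAAdA
AAAAd
ddddd
dAAAd
k=8  AdAdA
dddAd
dAddd
dAAAd
k=9  AdAdA
AddAd
Adddd
AAAAd
k=10  AdAdA
AddAA
AddAA
AAAAA
k=11  AdAdA
AddAA
AddAd
AAAdd
k=12  AdAdA
AddAA
dddAd
ddAdd
k=13  AdAdA
dddAA
AAdAd
AdAdd
k=14  AdddA
dAAdA
AAAAd
AdAdd
k=15  AdddA
dAAAA
AAddA
AdAAd
k=16  dAAdA
ddAAA
AAddA
AdAAd
k=17  dddAA
dddAA
AAddA
AdAAd
k=18  dddAA
dAdAA
ddAdA
AAAAd
k=19  ddddA
dAAdd
ddAAA
AAAAd
k=20  AAAdA
ddAdd
ddAAA
AAAAd

12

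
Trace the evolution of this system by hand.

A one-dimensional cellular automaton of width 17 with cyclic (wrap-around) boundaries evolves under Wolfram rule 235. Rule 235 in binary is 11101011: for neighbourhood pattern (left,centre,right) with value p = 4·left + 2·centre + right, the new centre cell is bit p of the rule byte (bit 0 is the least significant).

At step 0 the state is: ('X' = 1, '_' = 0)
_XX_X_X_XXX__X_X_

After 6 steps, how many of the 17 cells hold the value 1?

k=0  _XX_X_X_XXX__X_X_
k=1  XXXX_X_XXXX_X_X__
k=2  XXXXX_XXXXXX_X__X
k=3  XXXXXXXXXXXXX__XX
k=4  XXXXXXXXXXXXX_XXX
k=5  XXXXXXXXXXXXXXXXX
k=6  XXXXXXXXXXXXXXXXX

17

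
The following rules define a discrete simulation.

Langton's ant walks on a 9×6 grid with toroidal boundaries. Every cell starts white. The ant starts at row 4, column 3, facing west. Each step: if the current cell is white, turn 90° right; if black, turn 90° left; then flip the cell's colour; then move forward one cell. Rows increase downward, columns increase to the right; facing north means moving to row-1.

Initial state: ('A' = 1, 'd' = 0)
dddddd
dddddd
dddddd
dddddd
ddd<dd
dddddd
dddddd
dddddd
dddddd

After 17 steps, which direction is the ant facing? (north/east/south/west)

south

[0] dddddd
dddddd
dddddd
dddddd
ddd<dd
dddddd
dddddd
dddddd
dddddd
[1] dddddd
dddddd
dddddd
ddd^dd
dddAdd
dddddd
dddddd
dddddd
dddddd
[2] dddddd
dddddd
dddddd
dddA>d
dddAdd
dddddd
dddddd
dddddd
dddddd
[3] dddddd
dddddd
dddddd
dddAAd
dddAvd
dddddd
dddddd
dddddd
dddddd
[4] dddddd
dddddd
dddddd
dddAAd
ddd<Ad
dddddd
dddddd
dddddd
dddddd
[5] dddddd
dddddd
dddddd
dddAAd
ddddAd
dddvdd
dddddd
dddddd
dddddd
[6] dddddd
dddddd
dddddd
dddAAd
ddddAd
dd<Add
dddddd
dddddd
dddddd
[7] dddddd
dddddd
dddddd
dddAAd
dd^dAd
ddAAdd
dddddd
dddddd
dddddd
[8] dddddd
dddddd
dddddd
dddAAd
ddA>Ad
ddAAdd
dddddd
dddddd
dddddd
[9] dddddd
dddddd
dddddd
dddAAd
ddAAAd
ddAvdd
dddddd
dddddd
dddddd
[10] dddddd
dddddd
dddddd
dddAAd
ddAAAd
ddAd>d
dddddd
dddddd
dddddd
[11] dddddd
dddddd
dddddd
dddAAd
ddAAAd
ddAdAd
ddddvd
dddddd
dddddd
[12] dddddd
dddddd
dddddd
dddAAd
ddAAAd
ddAdAd
ddd<Ad
dddddd
dddddd
[13] dddddd
dddddd
dddddd
dddAAd
ddAAAd
ddA^Ad
dddAAd
dddddd
dddddd
[14] dddddd
dddddd
dddddd
dddAAd
ddAAAd
ddAA>d
dddAAd
dddddd
dddddd
[15] dddddd
dddddd
dddddd
dddAAd
ddAA^d
ddAAdd
dddAAd
dddddd
dddddd
[16] dddddd
dddddd
dddddd
dddAAd
ddA<dd
ddAAdd
dddAAd
dddddd
dddddd
[17] dddddd
dddddd
dddddd
dddAAd
ddAddd
ddAvdd
dddAAd
dddddd
dddddd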